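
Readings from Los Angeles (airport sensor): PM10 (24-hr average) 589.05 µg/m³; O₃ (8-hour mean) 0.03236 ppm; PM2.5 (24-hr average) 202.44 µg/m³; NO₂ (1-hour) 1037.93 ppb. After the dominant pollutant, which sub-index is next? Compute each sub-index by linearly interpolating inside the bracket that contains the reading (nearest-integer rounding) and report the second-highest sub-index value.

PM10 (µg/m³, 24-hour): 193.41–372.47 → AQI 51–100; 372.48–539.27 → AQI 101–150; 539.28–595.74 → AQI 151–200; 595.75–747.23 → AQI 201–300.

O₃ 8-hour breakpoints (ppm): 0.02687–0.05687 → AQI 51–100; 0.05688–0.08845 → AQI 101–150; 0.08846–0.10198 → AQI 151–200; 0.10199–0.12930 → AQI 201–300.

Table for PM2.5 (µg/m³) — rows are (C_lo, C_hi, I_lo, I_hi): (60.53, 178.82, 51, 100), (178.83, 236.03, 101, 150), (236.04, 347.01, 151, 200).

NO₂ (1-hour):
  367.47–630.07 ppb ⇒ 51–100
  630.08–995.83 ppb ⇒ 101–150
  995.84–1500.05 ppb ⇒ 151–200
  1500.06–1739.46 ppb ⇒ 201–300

155

PM10: 589.05 lies in 539.28–595.74, so I_lo=151, I_hi=200, C_lo=539.28, C_hi=595.74.
(200−151)/(595.74−539.28) × (589.05−539.28) + 151 = 49/56.46 × 49.77 + 151 ≈ 194.19 → 194.
O₃ 0.03236: bracket 0.02687–0.05687 → index 51–100; slope 49/0.03000, offset 0.00549.
AQI = 51 + 49/0.03000·0.00549 ≈ 59.97 ⇒ 60.
PM2.5: 202.44 ∈ [178.83, 236.03] ↔ index [101, 150].
101 + (202.44−178.83)·(150−101)/(236.03−178.83) = 101 + 23.61·49/57.20 ≈ 121.23, so AQI = 121.
NO₂: 1037.93 ∈ [995.84, 1500.05] ↔ index [151, 200].
151 + (1037.93−995.84)·(200−151)/(1500.05−995.84) = 151 + 42.09·49/504.21 ≈ 155.09, so AQI = 155.
Sub-indices: PM10→194, O₃→60, PM2.5→121, NO₂→155. Ranked high→low: 194, 155, 121, 60. Second-highest sub-index = 155.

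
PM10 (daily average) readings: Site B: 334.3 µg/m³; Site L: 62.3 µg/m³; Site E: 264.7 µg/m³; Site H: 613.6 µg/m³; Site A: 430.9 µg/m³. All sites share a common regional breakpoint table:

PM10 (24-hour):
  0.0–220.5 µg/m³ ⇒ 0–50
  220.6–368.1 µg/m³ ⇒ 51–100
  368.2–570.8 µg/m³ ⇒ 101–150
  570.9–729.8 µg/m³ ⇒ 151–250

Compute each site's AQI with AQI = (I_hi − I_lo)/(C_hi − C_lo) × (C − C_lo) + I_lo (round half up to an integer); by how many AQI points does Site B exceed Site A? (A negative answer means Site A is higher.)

Site B: 334.3 lies in 220.6–368.1, so I_lo=51, I_hi=100, C_lo=220.6, C_hi=368.1.
(100−51)/(368.1−220.6) × (334.3−220.6) + 51 = 49/147.5 × 113.7 + 51 ≈ 88.77 → 89.
Site L: row 0.0–220.5 (AQI 0–50). (50−0)·(62.3−0.0)/(220.5−0.0) + 0 = 50·62.3/220.5 + 0 ≈ 14.13 → 14.
Site E: 264.7 ∈ [220.6, 368.1] ↔ index [51, 100].
51 + (264.7−220.6)·(100−51)/(368.1−220.6) = 51 + 44.1·49/147.5 ≈ 65.65, so AQI = 66.
Site H: 613.6 ∈ [570.9, 729.8] ↔ index [151, 250].
151 + (613.6−570.9)·(250−151)/(729.8−570.9) = 151 + 42.7·99/158.9 ≈ 177.60, so AQI = 178.
Site A: 430.9 ∈ [368.2, 570.8] ↔ index [101, 150].
101 + (430.9−368.2)·(150−101)/(570.8−368.2) = 101 + 62.7·49/202.6 ≈ 116.16, so AQI = 116.
AQIs: Site B=89, Site L=14, Site E=66, Site H=178, Site A=116. Site B (89) − Site A (116) = -27.

-27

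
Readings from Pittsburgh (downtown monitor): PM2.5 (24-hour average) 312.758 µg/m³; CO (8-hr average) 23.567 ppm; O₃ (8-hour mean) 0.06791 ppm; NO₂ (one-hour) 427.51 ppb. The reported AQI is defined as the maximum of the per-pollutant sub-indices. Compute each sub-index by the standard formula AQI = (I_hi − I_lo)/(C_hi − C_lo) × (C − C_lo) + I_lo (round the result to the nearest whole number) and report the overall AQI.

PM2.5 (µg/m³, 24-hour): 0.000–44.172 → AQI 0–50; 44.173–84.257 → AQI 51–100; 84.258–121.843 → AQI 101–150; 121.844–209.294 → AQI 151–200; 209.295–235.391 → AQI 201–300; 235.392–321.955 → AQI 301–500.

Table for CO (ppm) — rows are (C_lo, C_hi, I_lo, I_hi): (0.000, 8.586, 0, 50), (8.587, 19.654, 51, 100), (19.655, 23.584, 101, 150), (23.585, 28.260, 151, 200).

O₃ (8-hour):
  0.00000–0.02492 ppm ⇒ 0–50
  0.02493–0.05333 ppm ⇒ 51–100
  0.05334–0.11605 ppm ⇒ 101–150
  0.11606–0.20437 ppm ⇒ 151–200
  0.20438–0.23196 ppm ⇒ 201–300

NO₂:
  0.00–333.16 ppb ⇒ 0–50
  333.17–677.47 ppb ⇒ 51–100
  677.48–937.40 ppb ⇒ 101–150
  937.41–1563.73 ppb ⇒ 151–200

PM2.5: row 235.392–321.955 (AQI 301–500). (500−301)·(312.758−235.392)/(321.955−235.392) + 301 = 199·77.366/86.563 + 301 ≈ 478.86 → 479.
CO 23.567: bracket 19.655–23.584 → index 101–150; slope 49/3.929, offset 3.912.
AQI = 101 + 49/3.929·3.912 ≈ 149.79 ⇒ 150.
O₃: 0.06791 lies in 0.05334–0.11605, so I_lo=101, I_hi=150, C_lo=0.05334, C_hi=0.11605.
(150−101)/(0.11605−0.05334) × (0.06791−0.05334) + 101 = 49/0.06271 × 0.01457 + 101 ≈ 112.38 → 112.
NO₂: row 333.17–677.47 (AQI 51–100). (100−51)·(427.51−333.17)/(677.47−333.17) + 51 = 49·94.34/344.30 + 51 ≈ 64.43 → 64.
Sub-indices: PM2.5→479, CO→150, O₃→112, NO₂→64. Overall AQI = max = 479; dominant pollutant is PM2.5.

479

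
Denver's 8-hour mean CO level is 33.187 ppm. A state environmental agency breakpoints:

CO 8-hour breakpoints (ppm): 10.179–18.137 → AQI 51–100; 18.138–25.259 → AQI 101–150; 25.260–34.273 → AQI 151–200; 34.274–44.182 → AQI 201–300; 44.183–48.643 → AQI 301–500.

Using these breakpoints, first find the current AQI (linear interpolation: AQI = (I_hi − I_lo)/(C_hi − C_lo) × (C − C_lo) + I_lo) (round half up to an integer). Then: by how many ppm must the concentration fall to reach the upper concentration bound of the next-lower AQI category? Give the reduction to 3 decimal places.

CO: 33.187 ∈ [25.260, 34.273] ↔ index [151, 200].
151 + (33.187−25.260)·(200−151)/(34.273−25.260) = 151 + 7.927·49/9.013 ≈ 194.10, so AQI = 194.
Current AQI 194 is in the Unhealthy range (151–200). The next-lower category tops out at AQI 150, whose upper concentration bound is 25.259 ppm.
Reduction needed = 33.187 − 25.259 = 7.928 ppm.

7.928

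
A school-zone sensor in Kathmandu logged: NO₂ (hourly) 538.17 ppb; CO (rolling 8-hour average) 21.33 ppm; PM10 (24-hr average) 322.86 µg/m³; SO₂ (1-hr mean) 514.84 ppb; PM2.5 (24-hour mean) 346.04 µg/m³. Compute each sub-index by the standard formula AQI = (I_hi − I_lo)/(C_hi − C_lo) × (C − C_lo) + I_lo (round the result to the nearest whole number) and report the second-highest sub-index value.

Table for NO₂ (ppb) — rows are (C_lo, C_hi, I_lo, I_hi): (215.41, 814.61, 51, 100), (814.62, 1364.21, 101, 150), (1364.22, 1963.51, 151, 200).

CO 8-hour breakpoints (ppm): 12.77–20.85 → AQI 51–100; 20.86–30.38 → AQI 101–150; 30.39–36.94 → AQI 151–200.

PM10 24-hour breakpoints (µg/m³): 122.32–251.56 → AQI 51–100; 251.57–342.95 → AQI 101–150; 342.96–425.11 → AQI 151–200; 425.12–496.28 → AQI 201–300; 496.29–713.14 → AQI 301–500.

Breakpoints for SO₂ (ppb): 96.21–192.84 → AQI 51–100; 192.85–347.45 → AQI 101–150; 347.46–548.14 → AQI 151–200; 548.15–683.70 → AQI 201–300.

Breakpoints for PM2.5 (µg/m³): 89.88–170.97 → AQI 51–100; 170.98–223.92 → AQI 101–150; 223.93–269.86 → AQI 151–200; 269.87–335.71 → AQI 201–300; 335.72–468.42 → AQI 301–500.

192

NO₂: row 215.41–814.61 (AQI 51–100). (100−51)·(538.17−215.41)/(814.61−215.41) + 51 = 49·322.76/599.20 + 51 ≈ 77.39 → 77.
CO: row 20.86–30.38 (AQI 101–150). (150−101)·(21.33−20.86)/(30.38−20.86) + 101 = 49·0.47/9.52 + 101 ≈ 103.42 → 103.
PM10: 322.86 lies in 251.57–342.95, so I_lo=101, I_hi=150, C_lo=251.57, C_hi=342.95.
(150−101)/(342.95−251.57) × (322.86−251.57) + 101 = 49/91.38 × 71.29 + 101 ≈ 139.23 → 139.
SO₂: 514.84 lies in 347.46–548.14, so I_lo=151, I_hi=200, C_lo=347.46, C_hi=548.14.
(200−151)/(548.14−347.46) × (514.84−347.46) + 151 = 49/200.68 × 167.38 + 151 ≈ 191.87 → 192.
PM2.5 346.04: bracket 335.72–468.42 → index 301–500; slope 199/132.70, offset 10.32.
AQI = 301 + 199/132.70·10.32 ≈ 316.48 ⇒ 316.
Sub-indices: NO₂→77, CO→103, PM10→139, SO₂→192, PM2.5→316. Ranked high→low: 316, 192, 139, 103, 77. Second-highest sub-index = 192.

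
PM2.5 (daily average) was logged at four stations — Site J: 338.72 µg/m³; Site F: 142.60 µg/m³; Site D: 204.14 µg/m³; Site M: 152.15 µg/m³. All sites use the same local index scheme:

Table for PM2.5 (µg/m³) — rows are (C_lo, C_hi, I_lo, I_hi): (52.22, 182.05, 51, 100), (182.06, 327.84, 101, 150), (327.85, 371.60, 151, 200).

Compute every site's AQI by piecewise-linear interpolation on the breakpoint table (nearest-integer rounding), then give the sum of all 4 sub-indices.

445

Site J: 338.72 lies in 327.85–371.60, so I_lo=151, I_hi=200, C_lo=327.85, C_hi=371.60.
(200−151)/(371.60−327.85) × (338.72−327.85) + 151 = 49/43.75 × 10.87 + 151 ≈ 163.17 → 163.
Site F: 142.60 lies in 52.22–182.05, so I_lo=51, I_hi=100, C_lo=52.22, C_hi=182.05.
(100−51)/(182.05−52.22) × (142.60−52.22) + 51 = 49/129.83 × 90.38 + 51 ≈ 85.11 → 85.
Site D: 204.14 ∈ [182.06, 327.84] ↔ index [101, 150].
101 + (204.14−182.06)·(150−101)/(327.84−182.06) = 101 + 22.08·49/145.78 ≈ 108.42, so AQI = 108.
Site M: 152.15 ∈ [52.22, 182.05] ↔ index [51, 100].
51 + (152.15−52.22)·(100−51)/(182.05−52.22) = 51 + 99.93·49/129.83 ≈ 88.72, so AQI = 89.
AQIs: Site J=163, Site F=85, Site D=108, Site M=89. Sum = 163 + 85 + 108 + 89 = 445.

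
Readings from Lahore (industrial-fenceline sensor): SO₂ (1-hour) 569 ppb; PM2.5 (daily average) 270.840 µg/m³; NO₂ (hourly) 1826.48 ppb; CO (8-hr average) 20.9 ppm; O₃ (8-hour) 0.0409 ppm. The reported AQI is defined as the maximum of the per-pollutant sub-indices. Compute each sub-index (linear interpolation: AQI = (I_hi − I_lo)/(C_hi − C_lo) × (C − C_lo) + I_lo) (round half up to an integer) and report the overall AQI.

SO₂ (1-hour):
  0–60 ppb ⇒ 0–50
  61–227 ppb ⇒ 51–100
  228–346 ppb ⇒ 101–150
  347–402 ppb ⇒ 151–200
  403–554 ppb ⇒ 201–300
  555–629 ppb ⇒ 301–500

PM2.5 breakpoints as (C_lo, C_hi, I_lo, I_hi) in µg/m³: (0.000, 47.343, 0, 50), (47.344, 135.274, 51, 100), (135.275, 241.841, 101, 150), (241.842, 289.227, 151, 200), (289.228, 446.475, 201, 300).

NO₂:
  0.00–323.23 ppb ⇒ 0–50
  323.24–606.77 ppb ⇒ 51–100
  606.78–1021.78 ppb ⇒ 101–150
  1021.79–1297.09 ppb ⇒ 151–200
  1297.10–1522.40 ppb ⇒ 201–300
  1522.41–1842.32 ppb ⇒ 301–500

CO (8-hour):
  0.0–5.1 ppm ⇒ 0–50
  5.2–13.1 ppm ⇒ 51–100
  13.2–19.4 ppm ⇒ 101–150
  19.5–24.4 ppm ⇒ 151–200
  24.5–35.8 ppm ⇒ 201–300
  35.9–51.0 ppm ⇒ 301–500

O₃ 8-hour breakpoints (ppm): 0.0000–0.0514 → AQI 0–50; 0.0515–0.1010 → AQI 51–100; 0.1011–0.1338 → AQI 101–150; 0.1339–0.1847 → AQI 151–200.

SO₂: 569 lies in 555–629, so I_lo=301, I_hi=500, C_lo=555, C_hi=629.
(500−301)/(629−555) × (569−555) + 301 = 199/74 × 14 + 301 ≈ 338.65 → 339.
PM2.5: row 241.842–289.227 (AQI 151–200). (200−151)·(270.840−241.842)/(289.227−241.842) + 151 = 49·28.998/47.385 + 151 ≈ 180.99 → 181.
NO₂: 1826.48 lies in 1522.41–1842.32, so I_lo=301, I_hi=500, C_lo=1522.41, C_hi=1842.32.
(500−301)/(1842.32−1522.41) × (1826.48−1522.41) + 301 = 199/319.91 × 304.07 + 301 ≈ 490.15 → 490.
CO 20.9: bracket 19.5–24.4 → index 151–200; slope 49/4.9, offset 1.4.
AQI = 151 + 49/4.9·1.4 ≈ 165.00 ⇒ 165.
O₃: row 0.0000–0.0514 (AQI 0–50). (50−0)·(0.0409−0.0000)/(0.0514−0.0000) + 0 = 50·0.0409/0.0514 + 0 ≈ 39.79 → 40.
Sub-indices: SO₂→339, PM2.5→181, NO₂→490, CO→165, O₃→40. Overall AQI = max = 490; dominant pollutant is NO₂.

490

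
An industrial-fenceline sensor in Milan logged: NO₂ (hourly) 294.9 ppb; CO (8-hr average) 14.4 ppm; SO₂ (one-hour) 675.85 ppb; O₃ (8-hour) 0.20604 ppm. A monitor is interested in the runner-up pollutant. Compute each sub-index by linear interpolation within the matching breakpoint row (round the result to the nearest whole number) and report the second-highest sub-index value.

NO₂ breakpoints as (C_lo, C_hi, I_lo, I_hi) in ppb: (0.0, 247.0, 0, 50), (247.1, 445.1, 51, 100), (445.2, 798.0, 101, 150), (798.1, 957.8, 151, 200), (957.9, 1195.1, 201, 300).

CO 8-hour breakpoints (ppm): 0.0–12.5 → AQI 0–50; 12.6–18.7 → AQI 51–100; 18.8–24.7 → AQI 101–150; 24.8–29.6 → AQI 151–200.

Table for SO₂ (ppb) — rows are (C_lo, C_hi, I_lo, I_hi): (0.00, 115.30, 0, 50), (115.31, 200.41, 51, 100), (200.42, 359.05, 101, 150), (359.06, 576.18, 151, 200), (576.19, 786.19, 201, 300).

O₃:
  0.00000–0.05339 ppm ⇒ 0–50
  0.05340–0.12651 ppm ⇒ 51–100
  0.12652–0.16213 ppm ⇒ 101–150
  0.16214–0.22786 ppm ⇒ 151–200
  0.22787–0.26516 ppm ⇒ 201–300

184

NO₂: 294.9 ∈ [247.1, 445.1] ↔ index [51, 100].
51 + (294.9−247.1)·(100−51)/(445.1−247.1) = 51 + 47.8·49/198.0 ≈ 62.83, so AQI = 63.
CO: row 12.6–18.7 (AQI 51–100). (100−51)·(14.4−12.6)/(18.7−12.6) + 51 = 49·1.8/6.1 + 51 ≈ 65.46 → 65.
SO₂: 675.85 ∈ [576.19, 786.19] ↔ index [201, 300].
201 + (675.85−576.19)·(300−201)/(786.19−576.19) = 201 + 99.66·99/210.00 ≈ 247.98, so AQI = 248.
O₃: 0.20604 lies in 0.16214–0.22786, so I_lo=151, I_hi=200, C_lo=0.16214, C_hi=0.22786.
(200−151)/(0.22786−0.16214) × (0.20604−0.16214) + 151 = 49/0.06572 × 0.04390 + 151 ≈ 183.73 → 184.
Sub-indices: NO₂→63, CO→65, SO₂→248, O₃→184. Ranked high→low: 248, 184, 65, 63. Second-highest sub-index = 184.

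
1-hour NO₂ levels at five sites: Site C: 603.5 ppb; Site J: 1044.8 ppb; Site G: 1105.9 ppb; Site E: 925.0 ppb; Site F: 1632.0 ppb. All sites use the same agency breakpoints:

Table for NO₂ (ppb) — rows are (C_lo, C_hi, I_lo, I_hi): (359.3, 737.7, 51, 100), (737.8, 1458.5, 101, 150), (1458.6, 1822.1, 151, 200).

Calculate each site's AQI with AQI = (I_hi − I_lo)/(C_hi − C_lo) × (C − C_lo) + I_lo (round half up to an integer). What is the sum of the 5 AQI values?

619

Site C: 603.5 lies in 359.3–737.7, so I_lo=51, I_hi=100, C_lo=359.3, C_hi=737.7.
(100−51)/(737.7−359.3) × (603.5−359.3) + 51 = 49/378.4 × 244.2 + 51 ≈ 82.62 → 83.
Site J: 1044.8 lies in 737.8–1458.5, so I_lo=101, I_hi=150, C_lo=737.8, C_hi=1458.5.
(150−101)/(1458.5−737.8) × (1044.8−737.8) + 101 = 49/720.7 × 307.0 + 101 ≈ 121.87 → 122.
Site G: row 737.8–1458.5 (AQI 101–150). (150−101)·(1105.9−737.8)/(1458.5−737.8) + 101 = 49·368.1/720.7 + 101 ≈ 126.03 → 126.
Site E 925.0: bracket 737.8–1458.5 → index 101–150; slope 49/720.7, offset 187.2.
AQI = 101 + 49/720.7·187.2 ≈ 113.73 ⇒ 114.
Site F: 1632.0 ∈ [1458.6, 1822.1] ↔ index [151, 200].
151 + (1632.0−1458.6)·(200−151)/(1822.1−1458.6) = 151 + 173.4·49/363.5 ≈ 174.37, so AQI = 174.
AQIs: Site C=83, Site J=122, Site G=126, Site E=114, Site F=174. Sum = 83 + 122 + 126 + 114 + 174 = 619.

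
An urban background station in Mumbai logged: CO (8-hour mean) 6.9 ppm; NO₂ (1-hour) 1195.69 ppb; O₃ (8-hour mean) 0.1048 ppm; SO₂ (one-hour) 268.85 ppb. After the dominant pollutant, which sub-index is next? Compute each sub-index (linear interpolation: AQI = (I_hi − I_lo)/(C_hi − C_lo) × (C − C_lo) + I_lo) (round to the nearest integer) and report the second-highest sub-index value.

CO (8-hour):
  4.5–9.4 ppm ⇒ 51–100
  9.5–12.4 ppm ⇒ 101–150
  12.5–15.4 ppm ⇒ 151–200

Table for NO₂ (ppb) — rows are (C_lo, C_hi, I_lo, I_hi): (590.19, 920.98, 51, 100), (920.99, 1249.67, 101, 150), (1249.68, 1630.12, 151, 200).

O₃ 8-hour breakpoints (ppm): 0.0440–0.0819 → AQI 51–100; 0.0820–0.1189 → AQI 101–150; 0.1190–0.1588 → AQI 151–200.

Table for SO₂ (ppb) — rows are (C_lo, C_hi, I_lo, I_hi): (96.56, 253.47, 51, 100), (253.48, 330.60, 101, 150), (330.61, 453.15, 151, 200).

CO: 6.9 ∈ [4.5, 9.4] ↔ index [51, 100].
51 + (6.9−4.5)·(100−51)/(9.4−4.5) = 51 + 2.4·49/4.9 ≈ 75.00, so AQI = 75.
NO₂: row 920.99–1249.67 (AQI 101–150). (150−101)·(1195.69−920.99)/(1249.67−920.99) + 101 = 49·274.70/328.68 + 101 ≈ 141.95 → 142.
O₃ 0.1048: bracket 0.0820–0.1189 → index 101–150; slope 49/0.0369, offset 0.0228.
AQI = 101 + 49/0.0369·0.0228 ≈ 131.28 ⇒ 131.
SO₂: 268.85 ∈ [253.48, 330.60] ↔ index [101, 150].
101 + (268.85−253.48)·(150−101)/(330.60−253.48) = 101 + 15.37·49/77.12 ≈ 110.77, so AQI = 111.
Sub-indices: CO→75, NO₂→142, O₃→131, SO₂→111. Ranked high→low: 142, 131, 111, 75. Second-highest sub-index = 131.

131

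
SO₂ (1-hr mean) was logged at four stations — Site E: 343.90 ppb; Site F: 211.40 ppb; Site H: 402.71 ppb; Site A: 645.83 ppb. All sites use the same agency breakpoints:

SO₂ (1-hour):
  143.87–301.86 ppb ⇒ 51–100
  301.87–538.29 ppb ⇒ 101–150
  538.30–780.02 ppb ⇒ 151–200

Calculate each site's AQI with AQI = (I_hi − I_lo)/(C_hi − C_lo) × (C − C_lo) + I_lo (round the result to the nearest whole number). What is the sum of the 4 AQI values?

Site E: 343.90 lies in 301.87–538.29, so I_lo=101, I_hi=150, C_lo=301.87, C_hi=538.29.
(150−101)/(538.29−301.87) × (343.90−301.87) + 101 = 49/236.42 × 42.03 + 101 ≈ 109.71 → 110.
Site F: 211.40 ∈ [143.87, 301.86] ↔ index [51, 100].
51 + (211.40−143.87)·(100−51)/(301.86−143.87) = 51 + 67.53·49/157.99 ≈ 71.94, so AQI = 72.
Site H: row 301.87–538.29 (AQI 101–150). (150−101)·(402.71−301.87)/(538.29−301.87) + 101 = 49·100.84/236.42 + 101 ≈ 121.90 → 122.
Site A: 645.83 lies in 538.30–780.02, so I_lo=151, I_hi=200, C_lo=538.30, C_hi=780.02.
(200−151)/(780.02−538.30) × (645.83−538.30) + 151 = 49/241.72 × 107.53 + 151 ≈ 172.80 → 173.
AQIs: Site E=110, Site F=72, Site H=122, Site A=173. Sum = 110 + 72 + 122 + 173 = 477.

477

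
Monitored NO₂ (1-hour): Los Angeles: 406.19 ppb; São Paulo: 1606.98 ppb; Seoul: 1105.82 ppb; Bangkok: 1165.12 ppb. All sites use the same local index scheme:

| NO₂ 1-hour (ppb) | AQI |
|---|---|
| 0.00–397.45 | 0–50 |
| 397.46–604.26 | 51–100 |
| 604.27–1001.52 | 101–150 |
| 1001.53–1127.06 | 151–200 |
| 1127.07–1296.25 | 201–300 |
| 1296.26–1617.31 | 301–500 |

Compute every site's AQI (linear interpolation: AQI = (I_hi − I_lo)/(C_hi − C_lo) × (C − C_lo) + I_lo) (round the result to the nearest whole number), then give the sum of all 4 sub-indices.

962

Los Angeles: row 397.46–604.26 (AQI 51–100). (100−51)·(406.19−397.46)/(604.26−397.46) + 51 = 49·8.73/206.80 + 51 ≈ 53.07 → 53.
São Paulo 1606.98: bracket 1296.26–1617.31 → index 301–500; slope 199/321.05, offset 310.72.
AQI = 301 + 199/321.05·310.72 ≈ 493.60 ⇒ 494.
Seoul: 1105.82 ∈ [1001.53, 1127.06] ↔ index [151, 200].
151 + (1105.82−1001.53)·(200−151)/(1127.06−1001.53) = 151 + 104.29·49/125.53 ≈ 191.71, so AQI = 192.
Bangkok: 1165.12 ∈ [1127.07, 1296.25] ↔ index [201, 300].
201 + (1165.12−1127.07)·(300−201)/(1296.25−1127.07) = 201 + 38.05·99/169.18 ≈ 223.27, so AQI = 223.
AQIs: Los Angeles=53, São Paulo=494, Seoul=192, Bangkok=223. Sum = 53 + 494 + 192 + 223 = 962.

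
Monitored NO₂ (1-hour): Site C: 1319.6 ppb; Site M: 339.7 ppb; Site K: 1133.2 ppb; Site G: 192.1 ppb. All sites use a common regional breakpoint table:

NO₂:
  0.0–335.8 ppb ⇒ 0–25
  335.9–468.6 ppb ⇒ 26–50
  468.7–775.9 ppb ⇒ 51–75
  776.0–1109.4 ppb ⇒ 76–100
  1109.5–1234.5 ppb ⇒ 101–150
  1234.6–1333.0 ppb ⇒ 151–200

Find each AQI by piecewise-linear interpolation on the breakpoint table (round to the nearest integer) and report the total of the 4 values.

Site C 1319.6: bracket 1234.6–1333.0 → index 151–200; slope 49/98.4, offset 85.0.
AQI = 151 + 49/98.4·85.0 ≈ 193.33 ⇒ 193.
Site M: row 335.9–468.6 (AQI 26–50). (50−26)·(339.7−335.9)/(468.6−335.9) + 26 = 24·3.8/132.7 + 26 ≈ 26.69 → 27.
Site K: row 1109.5–1234.5 (AQI 101–150). (150−101)·(1133.2−1109.5)/(1234.5−1109.5) + 101 = 49·23.7/125.0 + 101 ≈ 110.29 → 110.
Site G: 192.1 ∈ [0.0, 335.8] ↔ index [0, 25].
0 + (192.1−0.0)·(25−0)/(335.8−0.0) = 0 + 192.1·25/335.8 ≈ 14.30, so AQI = 14.
AQIs: Site C=193, Site M=27, Site K=110, Site G=14. Sum = 193 + 27 + 110 + 14 = 344.

344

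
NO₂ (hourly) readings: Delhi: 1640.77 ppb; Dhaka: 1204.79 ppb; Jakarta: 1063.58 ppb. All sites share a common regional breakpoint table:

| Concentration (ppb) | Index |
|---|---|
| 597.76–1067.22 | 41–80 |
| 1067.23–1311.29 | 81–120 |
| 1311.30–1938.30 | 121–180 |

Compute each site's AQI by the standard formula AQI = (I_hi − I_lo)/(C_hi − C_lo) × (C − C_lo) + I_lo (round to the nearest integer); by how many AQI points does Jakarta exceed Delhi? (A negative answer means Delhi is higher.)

Delhi: 1640.77 ∈ [1311.30, 1938.30] ↔ index [121, 180].
121 + (1640.77−1311.30)·(180−121)/(1938.30−1311.30) = 121 + 329.47·59/627.00 ≈ 152.00, so AQI = 152.
Dhaka: 1204.79 ∈ [1067.23, 1311.29] ↔ index [81, 120].
81 + (1204.79−1067.23)·(120−81)/(1311.29−1067.23) = 81 + 137.56·39/244.06 ≈ 102.98, so AQI = 103.
Jakarta: 1063.58 ∈ [597.76, 1067.22] ↔ index [41, 80].
41 + (1063.58−597.76)·(80−41)/(1067.22−597.76) = 41 + 465.82·39/469.46 ≈ 79.70, so AQI = 80.
AQIs: Delhi=152, Dhaka=103, Jakarta=80. Jakarta (80) − Delhi (152) = -72.

-72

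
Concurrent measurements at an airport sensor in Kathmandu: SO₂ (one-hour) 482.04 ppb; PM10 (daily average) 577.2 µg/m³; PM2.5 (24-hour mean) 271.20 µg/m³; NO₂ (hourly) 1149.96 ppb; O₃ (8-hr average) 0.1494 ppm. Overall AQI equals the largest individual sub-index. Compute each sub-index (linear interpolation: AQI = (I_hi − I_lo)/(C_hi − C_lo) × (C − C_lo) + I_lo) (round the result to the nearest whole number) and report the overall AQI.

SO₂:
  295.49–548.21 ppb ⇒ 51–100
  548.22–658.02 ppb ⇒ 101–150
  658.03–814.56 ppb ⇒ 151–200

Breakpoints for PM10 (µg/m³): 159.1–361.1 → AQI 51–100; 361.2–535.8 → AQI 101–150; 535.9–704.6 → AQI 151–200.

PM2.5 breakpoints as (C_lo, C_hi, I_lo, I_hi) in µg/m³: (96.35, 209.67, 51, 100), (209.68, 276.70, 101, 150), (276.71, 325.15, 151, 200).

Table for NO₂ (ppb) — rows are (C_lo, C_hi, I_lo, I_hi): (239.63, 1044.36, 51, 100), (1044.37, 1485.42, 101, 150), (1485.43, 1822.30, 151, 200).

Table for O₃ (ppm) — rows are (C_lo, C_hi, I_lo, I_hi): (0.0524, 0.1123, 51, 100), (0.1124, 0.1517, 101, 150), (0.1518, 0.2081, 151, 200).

SO₂ 482.04: bracket 295.49–548.21 → index 51–100; slope 49/252.72, offset 186.55.
AQI = 51 + 49/252.72·186.55 ≈ 87.17 ⇒ 87.
PM10: row 535.9–704.6 (AQI 151–200). (200−151)·(577.2−535.9)/(704.6−535.9) + 151 = 49·41.3/168.7 + 151 ≈ 163.00 → 163.
PM2.5 271.20: bracket 209.68–276.70 → index 101–150; slope 49/67.02, offset 61.52.
AQI = 101 + 49/67.02·61.52 ≈ 145.98 ⇒ 146.
NO₂: 1149.96 ∈ [1044.37, 1485.42] ↔ index [101, 150].
101 + (1149.96−1044.37)·(150−101)/(1485.42−1044.37) = 101 + 105.59·49/441.05 ≈ 112.73, so AQI = 113.
O₃: 0.1494 lies in 0.1124–0.1517, so I_lo=101, I_hi=150, C_lo=0.1124, C_hi=0.1517.
(150−101)/(0.1517−0.1124) × (0.1494−0.1124) + 101 = 49/0.0393 × 0.0370 + 101 ≈ 147.13 → 147.
Sub-indices: SO₂→87, PM10→163, PM2.5→146, NO₂→113, O₃→147. Overall AQI = max = 163; dominant pollutant is PM10.

163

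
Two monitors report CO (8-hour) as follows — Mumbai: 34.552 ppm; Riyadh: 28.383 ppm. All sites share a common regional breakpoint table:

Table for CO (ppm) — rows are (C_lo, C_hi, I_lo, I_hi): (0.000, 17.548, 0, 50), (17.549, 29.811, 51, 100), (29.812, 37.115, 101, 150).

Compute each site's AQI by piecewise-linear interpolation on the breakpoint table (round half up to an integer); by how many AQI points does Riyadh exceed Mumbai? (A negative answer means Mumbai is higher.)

-39

Mumbai 34.552: bracket 29.812–37.115 → index 101–150; slope 49/7.303, offset 4.740.
AQI = 101 + 49/7.303·4.740 ≈ 132.80 ⇒ 133.
Riyadh: 28.383 lies in 17.549–29.811, so I_lo=51, I_hi=100, C_lo=17.549, C_hi=29.811.
(100−51)/(29.811−17.549) × (28.383−17.549) + 51 = 49/12.262 × 10.834 + 51 ≈ 94.29 → 94.
AQIs: Mumbai=133, Riyadh=94. Riyadh (94) − Mumbai (133) = -39.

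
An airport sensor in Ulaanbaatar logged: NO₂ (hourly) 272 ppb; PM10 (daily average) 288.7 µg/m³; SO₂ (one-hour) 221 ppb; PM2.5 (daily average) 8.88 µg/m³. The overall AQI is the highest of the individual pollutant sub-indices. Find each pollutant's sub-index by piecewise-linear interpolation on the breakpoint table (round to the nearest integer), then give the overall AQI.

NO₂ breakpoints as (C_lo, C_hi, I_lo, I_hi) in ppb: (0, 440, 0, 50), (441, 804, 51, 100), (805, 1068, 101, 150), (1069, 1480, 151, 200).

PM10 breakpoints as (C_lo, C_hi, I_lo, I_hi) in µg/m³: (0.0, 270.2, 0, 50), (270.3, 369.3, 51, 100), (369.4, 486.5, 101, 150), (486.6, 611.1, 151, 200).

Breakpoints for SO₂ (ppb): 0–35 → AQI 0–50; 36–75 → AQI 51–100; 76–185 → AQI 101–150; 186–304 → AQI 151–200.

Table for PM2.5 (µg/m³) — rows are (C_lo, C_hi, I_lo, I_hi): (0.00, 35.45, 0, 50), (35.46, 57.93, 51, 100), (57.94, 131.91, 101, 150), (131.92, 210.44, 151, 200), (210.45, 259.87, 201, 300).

166

NO₂: 272 ∈ [0, 440] ↔ index [0, 50].
0 + (272−0)·(50−0)/(440−0) = 0 + 272·50/440 ≈ 30.91, so AQI = 31.
PM10: row 270.3–369.3 (AQI 51–100). (100−51)·(288.7−270.3)/(369.3−270.3) + 51 = 49·18.4/99.0 + 51 ≈ 60.11 → 60.
SO₂: row 186–304 (AQI 151–200). (200−151)·(221−186)/(304−186) + 151 = 49·35/118 + 151 ≈ 165.53 → 166.
PM2.5: 8.88 lies in 0.00–35.45, so I_lo=0, I_hi=50, C_lo=0.00, C_hi=35.45.
(50−0)/(35.45−0.00) × (8.88−0.00) + 0 = 50/35.45 × 8.88 + 0 ≈ 12.52 → 13.
Sub-indices: NO₂→31, PM10→60, SO₂→166, PM2.5→13. Overall AQI = max = 166; dominant pollutant is SO₂.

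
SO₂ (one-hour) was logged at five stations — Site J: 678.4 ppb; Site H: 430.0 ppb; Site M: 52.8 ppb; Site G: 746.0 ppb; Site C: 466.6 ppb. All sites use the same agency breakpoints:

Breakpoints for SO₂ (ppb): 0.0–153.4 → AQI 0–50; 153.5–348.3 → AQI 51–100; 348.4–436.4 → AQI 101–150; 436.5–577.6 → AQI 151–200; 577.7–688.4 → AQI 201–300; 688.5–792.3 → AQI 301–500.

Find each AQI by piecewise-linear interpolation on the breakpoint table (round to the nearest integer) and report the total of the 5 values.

Site J: 678.4 ∈ [577.7, 688.4] ↔ index [201, 300].
201 + (678.4−577.7)·(300−201)/(688.4−577.7) = 201 + 100.7·99/110.7 ≈ 291.06, so AQI = 291.
Site H 430.0: bracket 348.4–436.4 → index 101–150; slope 49/88.0, offset 81.6.
AQI = 101 + 49/88.0·81.6 ≈ 146.44 ⇒ 146.
Site M: 52.8 lies in 0.0–153.4, so I_lo=0, I_hi=50, C_lo=0.0, C_hi=153.4.
(50−0)/(153.4−0.0) × (52.8−0.0) + 0 = 50/153.4 × 52.8 + 0 ≈ 17.21 → 17.
Site G: 746.0 ∈ [688.5, 792.3] ↔ index [301, 500].
301 + (746.0−688.5)·(500−301)/(792.3−688.5) = 301 + 57.5·199/103.8 ≈ 411.24, so AQI = 411.
Site C: row 436.5–577.6 (AQI 151–200). (200−151)·(466.6−436.5)/(577.6−436.5) + 151 = 49·30.1/141.1 + 151 ≈ 161.45 → 161.
AQIs: Site J=291, Site H=146, Site M=17, Site G=411, Site C=161. Sum = 291 + 146 + 17 + 411 + 161 = 1026.

1026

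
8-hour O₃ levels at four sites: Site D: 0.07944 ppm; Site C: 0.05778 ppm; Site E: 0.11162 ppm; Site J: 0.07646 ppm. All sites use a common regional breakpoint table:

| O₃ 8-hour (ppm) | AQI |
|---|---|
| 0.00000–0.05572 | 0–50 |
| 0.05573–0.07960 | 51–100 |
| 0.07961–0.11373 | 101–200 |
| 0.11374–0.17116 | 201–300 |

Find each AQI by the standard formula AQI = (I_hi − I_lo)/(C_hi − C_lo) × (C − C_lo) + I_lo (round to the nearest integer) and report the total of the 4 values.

Site D: 0.07944 ∈ [0.05573, 0.07960] ↔ index [51, 100].
51 + (0.07944−0.05573)·(100−51)/(0.07960−0.05573) = 51 + 0.02371·49/0.02387 ≈ 99.67, so AQI = 100.
Site C 0.05778: bracket 0.05573–0.07960 → index 51–100; slope 49/0.02387, offset 0.00205.
AQI = 51 + 49/0.02387·0.00205 ≈ 55.21 ⇒ 55.
Site E: row 0.07961–0.11373 (AQI 101–200). (200−101)·(0.11162−0.07961)/(0.11373−0.07961) + 101 = 99·0.03201/0.03412 + 101 ≈ 193.88 → 194.
Site J: 0.07646 lies in 0.05573–0.07960, so I_lo=51, I_hi=100, C_lo=0.05573, C_hi=0.07960.
(100−51)/(0.07960−0.05573) × (0.07646−0.05573) + 51 = 49/0.02387 × 0.02073 + 51 ≈ 93.55 → 94.
AQIs: Site D=100, Site C=55, Site E=194, Site J=94. Sum = 100 + 55 + 194 + 94 = 443.

443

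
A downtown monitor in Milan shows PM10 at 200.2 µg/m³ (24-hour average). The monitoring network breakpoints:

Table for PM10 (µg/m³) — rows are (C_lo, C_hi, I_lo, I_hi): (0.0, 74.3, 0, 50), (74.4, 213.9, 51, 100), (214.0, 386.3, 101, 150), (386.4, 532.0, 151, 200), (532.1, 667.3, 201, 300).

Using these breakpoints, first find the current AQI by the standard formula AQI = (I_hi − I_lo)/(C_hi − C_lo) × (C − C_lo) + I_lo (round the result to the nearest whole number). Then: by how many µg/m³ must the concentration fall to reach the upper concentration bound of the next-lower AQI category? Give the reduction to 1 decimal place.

125.9

PM10: 200.2 lies in 74.4–213.9, so I_lo=51, I_hi=100, C_lo=74.4, C_hi=213.9.
(100−51)/(213.9−74.4) × (200.2−74.4) + 51 = 49/139.5 × 125.8 + 51 ≈ 95.19 → 95.
Current AQI 95 is in the Moderate range (51–100). The next-lower category tops out at AQI 50, whose upper concentration bound is 74.3 µg/m³.
Reduction needed = 200.2 − 74.3 = 125.9 µg/m³.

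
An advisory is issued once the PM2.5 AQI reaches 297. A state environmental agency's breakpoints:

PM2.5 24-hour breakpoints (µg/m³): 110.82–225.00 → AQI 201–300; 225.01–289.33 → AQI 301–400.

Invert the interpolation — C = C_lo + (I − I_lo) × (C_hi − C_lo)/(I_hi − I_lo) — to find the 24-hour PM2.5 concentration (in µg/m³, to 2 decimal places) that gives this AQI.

221.54

AQI 297 lies in the 201–300 band, which corresponds to 110.82–225.00 µg/m³.
C = 110.82 + (297−201)×(225.00−110.82)/(300−201) = 110.82 + 96×114.18/99 ≈ 221.5400 µg/m³ → 221.54 µg/m³ to 2 dp.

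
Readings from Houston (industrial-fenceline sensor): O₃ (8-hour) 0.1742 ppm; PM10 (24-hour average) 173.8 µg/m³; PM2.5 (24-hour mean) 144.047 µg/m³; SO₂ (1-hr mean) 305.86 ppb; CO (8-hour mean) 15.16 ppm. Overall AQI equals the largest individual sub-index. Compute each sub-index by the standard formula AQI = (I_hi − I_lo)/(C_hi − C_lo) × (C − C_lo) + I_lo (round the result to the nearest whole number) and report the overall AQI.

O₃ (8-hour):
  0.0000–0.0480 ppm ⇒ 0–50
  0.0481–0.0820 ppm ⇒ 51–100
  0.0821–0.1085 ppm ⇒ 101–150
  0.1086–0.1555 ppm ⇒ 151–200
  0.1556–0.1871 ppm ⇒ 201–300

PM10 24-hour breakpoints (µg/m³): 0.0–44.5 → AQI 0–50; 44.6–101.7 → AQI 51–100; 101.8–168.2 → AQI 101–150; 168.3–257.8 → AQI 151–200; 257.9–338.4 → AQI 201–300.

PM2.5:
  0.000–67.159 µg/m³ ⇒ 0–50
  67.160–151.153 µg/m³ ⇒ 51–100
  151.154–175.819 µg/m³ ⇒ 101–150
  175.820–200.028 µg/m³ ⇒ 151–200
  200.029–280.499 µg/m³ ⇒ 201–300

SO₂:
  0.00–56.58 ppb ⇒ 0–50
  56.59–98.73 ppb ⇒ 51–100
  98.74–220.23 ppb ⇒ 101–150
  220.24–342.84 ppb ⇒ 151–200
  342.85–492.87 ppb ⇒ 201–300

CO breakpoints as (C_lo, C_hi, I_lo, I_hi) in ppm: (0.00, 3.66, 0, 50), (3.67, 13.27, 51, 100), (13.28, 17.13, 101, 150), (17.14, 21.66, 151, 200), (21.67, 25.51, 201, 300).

O₃: 0.1742 ∈ [0.1556, 0.1871] ↔ index [201, 300].
201 + (0.1742−0.1556)·(300−201)/(0.1871−0.1556) = 201 + 0.0186·99/0.0315 ≈ 259.46, so AQI = 259.
PM10: 173.8 lies in 168.3–257.8, so I_lo=151, I_hi=200, C_lo=168.3, C_hi=257.8.
(200−151)/(257.8−168.3) × (173.8−168.3) + 151 = 49/89.5 × 5.5 + 151 ≈ 154.01 → 154.
PM2.5 144.047: bracket 67.160–151.153 → index 51–100; slope 49/83.993, offset 76.887.
AQI = 51 + 49/83.993·76.887 ≈ 95.85 ⇒ 96.
SO₂ 305.86: bracket 220.24–342.84 → index 151–200; slope 49/122.60, offset 85.62.
AQI = 151 + 49/122.60·85.62 ≈ 185.22 ⇒ 185.
CO: 15.16 lies in 13.28–17.13, so I_lo=101, I_hi=150, C_lo=13.28, C_hi=17.13.
(150−101)/(17.13−13.28) × (15.16−13.28) + 101 = 49/3.85 × 1.88 + 101 ≈ 124.93 → 125.
Sub-indices: O₃→259, PM10→154, PM2.5→96, SO₂→185, CO→125. Overall AQI = max = 259; dominant pollutant is O₃.

259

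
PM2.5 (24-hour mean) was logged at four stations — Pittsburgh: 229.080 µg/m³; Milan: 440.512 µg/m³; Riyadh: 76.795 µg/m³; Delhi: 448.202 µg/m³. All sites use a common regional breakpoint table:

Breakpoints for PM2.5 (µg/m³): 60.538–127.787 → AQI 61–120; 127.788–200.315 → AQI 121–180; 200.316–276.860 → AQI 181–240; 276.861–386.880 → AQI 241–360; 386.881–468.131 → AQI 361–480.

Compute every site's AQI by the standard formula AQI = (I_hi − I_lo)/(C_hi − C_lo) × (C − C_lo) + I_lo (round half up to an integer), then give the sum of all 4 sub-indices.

Pittsburgh 229.080: bracket 200.316–276.860 → index 181–240; slope 59/76.544, offset 28.764.
AQI = 181 + 59/76.544·28.764 ≈ 203.17 ⇒ 203.
Milan: 440.512 ∈ [386.881, 468.131] ↔ index [361, 480].
361 + (440.512−386.881)·(480−361)/(468.131−386.881) = 361 + 53.631·119/81.250 ≈ 439.55, so AQI = 440.
Riyadh: 76.795 lies in 60.538–127.787, so I_lo=61, I_hi=120, C_lo=60.538, C_hi=127.787.
(120−61)/(127.787−60.538) × (76.795−60.538) + 61 = 59/67.249 × 16.257 + 61 ≈ 75.26 → 75.
Delhi: 448.202 lies in 386.881–468.131, so I_lo=361, I_hi=480, C_lo=386.881, C_hi=468.131.
(480−361)/(468.131−386.881) × (448.202−386.881) + 361 = 119/81.250 × 61.321 + 361 ≈ 450.81 → 451.
AQIs: Pittsburgh=203, Milan=440, Riyadh=75, Delhi=451. Sum = 203 + 440 + 75 + 451 = 1169.

1169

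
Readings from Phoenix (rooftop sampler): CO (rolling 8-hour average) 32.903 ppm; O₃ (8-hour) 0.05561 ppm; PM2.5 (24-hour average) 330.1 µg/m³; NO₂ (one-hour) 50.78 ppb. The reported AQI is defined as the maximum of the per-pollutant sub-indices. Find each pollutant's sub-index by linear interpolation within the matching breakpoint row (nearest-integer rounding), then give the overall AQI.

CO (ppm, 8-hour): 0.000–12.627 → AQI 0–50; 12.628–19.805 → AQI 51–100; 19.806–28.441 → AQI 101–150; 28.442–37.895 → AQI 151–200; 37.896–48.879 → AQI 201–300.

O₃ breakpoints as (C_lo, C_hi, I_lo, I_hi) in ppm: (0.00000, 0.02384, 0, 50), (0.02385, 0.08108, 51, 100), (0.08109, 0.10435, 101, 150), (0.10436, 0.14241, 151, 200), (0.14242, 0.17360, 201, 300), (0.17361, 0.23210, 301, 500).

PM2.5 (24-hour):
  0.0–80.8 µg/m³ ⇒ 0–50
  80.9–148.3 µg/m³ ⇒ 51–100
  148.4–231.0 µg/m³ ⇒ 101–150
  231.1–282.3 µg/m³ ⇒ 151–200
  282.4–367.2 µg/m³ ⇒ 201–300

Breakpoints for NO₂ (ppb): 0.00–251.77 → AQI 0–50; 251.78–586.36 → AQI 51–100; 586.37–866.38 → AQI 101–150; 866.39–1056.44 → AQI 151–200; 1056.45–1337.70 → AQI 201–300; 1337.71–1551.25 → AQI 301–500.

CO: 32.903 ∈ [28.442, 37.895] ↔ index [151, 200].
151 + (32.903−28.442)·(200−151)/(37.895−28.442) = 151 + 4.461·49/9.453 ≈ 174.12, so AQI = 174.
O₃ 0.05561: bracket 0.02385–0.08108 → index 51–100; slope 49/0.05723, offset 0.03176.
AQI = 51 + 49/0.05723·0.03176 ≈ 78.19 ⇒ 78.
PM2.5: 330.1 lies in 282.4–367.2, so I_lo=201, I_hi=300, C_lo=282.4, C_hi=367.2.
(300−201)/(367.2−282.4) × (330.1−282.4) + 201 = 99/84.8 × 47.7 + 201 ≈ 256.69 → 257.
NO₂: 50.78 lies in 0.00–251.77, so I_lo=0, I_hi=50, C_lo=0.00, C_hi=251.77.
(50−0)/(251.77−0.00) × (50.78−0.00) + 0 = 50/251.77 × 50.78 + 0 ≈ 10.08 → 10.
Sub-indices: CO→174, O₃→78, PM2.5→257, NO₂→10. Overall AQI = max = 257; dominant pollutant is PM2.5.

257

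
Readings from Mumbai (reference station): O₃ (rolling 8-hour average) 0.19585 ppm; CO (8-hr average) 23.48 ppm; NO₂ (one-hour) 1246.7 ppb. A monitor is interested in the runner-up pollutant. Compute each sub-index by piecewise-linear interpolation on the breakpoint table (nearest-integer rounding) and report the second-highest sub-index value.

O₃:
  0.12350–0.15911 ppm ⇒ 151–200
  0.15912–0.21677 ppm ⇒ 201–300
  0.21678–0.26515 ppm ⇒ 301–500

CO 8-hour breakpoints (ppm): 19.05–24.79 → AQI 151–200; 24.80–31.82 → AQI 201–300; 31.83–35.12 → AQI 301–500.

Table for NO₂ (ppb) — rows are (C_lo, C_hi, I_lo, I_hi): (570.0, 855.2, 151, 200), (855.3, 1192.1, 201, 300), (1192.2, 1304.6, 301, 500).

O₃: row 0.15912–0.21677 (AQI 201–300). (300−201)·(0.19585−0.15912)/(0.21677−0.15912) + 201 = 99·0.03673/0.05765 + 201 ≈ 264.07 → 264.
CO: 23.48 lies in 19.05–24.79, so I_lo=151, I_hi=200, C_lo=19.05, C_hi=24.79.
(200−151)/(24.79−19.05) × (23.48−19.05) + 151 = 49/5.74 × 4.43 + 151 ≈ 188.82 → 189.
NO₂: 1246.7 ∈ [1192.2, 1304.6] ↔ index [301, 500].
301 + (1246.7−1192.2)·(500−301)/(1304.6−1192.2) = 301 + 54.5·199/112.4 ≈ 397.49, so AQI = 397.
Sub-indices: O₃→264, CO→189, NO₂→397. Ranked high→low: 397, 264, 189. Second-highest sub-index = 264.

264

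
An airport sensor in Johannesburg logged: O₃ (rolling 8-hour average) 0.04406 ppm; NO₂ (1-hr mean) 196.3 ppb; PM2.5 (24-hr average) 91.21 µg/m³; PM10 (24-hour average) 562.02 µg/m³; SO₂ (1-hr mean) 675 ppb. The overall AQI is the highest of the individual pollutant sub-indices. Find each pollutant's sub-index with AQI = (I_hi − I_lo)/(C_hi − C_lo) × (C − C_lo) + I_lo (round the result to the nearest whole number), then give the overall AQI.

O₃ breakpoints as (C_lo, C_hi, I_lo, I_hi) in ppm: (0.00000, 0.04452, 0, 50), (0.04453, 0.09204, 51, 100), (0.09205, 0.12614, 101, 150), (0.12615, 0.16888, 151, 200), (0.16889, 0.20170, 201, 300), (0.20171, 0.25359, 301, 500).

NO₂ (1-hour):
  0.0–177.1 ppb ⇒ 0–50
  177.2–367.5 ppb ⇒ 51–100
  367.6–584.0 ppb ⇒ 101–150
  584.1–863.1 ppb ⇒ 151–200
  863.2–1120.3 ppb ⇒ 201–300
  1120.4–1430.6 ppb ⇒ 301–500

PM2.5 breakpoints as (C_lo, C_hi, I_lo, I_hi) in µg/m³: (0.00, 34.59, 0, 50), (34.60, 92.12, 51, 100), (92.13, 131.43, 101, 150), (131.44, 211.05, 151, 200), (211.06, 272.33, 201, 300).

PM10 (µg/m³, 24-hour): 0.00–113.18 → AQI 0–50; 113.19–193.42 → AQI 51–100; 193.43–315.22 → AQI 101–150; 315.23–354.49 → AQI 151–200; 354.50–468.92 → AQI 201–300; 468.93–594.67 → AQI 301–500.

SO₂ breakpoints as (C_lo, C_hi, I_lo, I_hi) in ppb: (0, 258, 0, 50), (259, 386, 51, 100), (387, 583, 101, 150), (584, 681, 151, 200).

O₃: 0.04406 ∈ [0.00000, 0.04452] ↔ index [0, 50].
0 + (0.04406−0.00000)·(50−0)/(0.04452−0.00000) = 0 + 0.04406·50/0.04452 ≈ 49.48, so AQI = 49.
NO₂ 196.3: bracket 177.2–367.5 → index 51–100; slope 49/190.3, offset 19.1.
AQI = 51 + 49/190.3·19.1 ≈ 55.92 ⇒ 56.
PM2.5 91.21: bracket 34.60–92.12 → index 51–100; slope 49/57.52, offset 56.61.
AQI = 51 + 49/57.52·56.61 ≈ 99.22 ⇒ 99.
PM10: 562.02 ∈ [468.93, 594.67] ↔ index [301, 500].
301 + (562.02−468.93)·(500−301)/(594.67−468.93) = 301 + 93.09·199/125.74 ≈ 448.33, so AQI = 448.
SO₂ 675: bracket 584–681 → index 151–200; slope 49/97, offset 91.
AQI = 151 + 49/97·91 ≈ 196.97 ⇒ 197.
Sub-indices: O₃→49, NO₂→56, PM2.5→99, PM10→448, SO₂→197. Overall AQI = max = 448; dominant pollutant is PM10.

448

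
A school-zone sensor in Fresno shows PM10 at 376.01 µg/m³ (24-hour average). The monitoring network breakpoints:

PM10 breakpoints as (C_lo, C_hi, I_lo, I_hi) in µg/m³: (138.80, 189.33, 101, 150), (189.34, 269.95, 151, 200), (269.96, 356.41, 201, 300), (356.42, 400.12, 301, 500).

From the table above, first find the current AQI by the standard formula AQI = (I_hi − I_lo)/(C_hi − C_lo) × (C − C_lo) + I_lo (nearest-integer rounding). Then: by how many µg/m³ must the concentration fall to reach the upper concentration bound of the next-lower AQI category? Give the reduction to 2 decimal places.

19.60

PM10: 376.01 ∈ [356.42, 400.12] ↔ index [301, 500].
301 + (376.01−356.42)·(500−301)/(400.12−356.42) = 301 + 19.59·199/43.70 ≈ 390.21, so AQI = 390.
Current AQI 390 is in the Hazardous range (301–500). The next-lower category tops out at AQI 300, whose upper concentration bound is 356.41 µg/m³.
Reduction needed = 376.01 − 356.41 = 19.60 µg/m³.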